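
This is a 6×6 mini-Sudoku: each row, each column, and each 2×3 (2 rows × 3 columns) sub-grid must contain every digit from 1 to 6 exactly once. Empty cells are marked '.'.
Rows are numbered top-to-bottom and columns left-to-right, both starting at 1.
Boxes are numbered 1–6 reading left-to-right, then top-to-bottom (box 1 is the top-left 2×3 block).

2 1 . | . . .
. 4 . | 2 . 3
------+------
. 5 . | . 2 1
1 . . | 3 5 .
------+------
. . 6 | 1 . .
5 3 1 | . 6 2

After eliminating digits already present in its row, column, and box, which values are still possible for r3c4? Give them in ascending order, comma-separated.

Row 3 already contains {1, 2, 5}.
Column 4 already contains {1, 2, 3}.
Its 2×3 block (box 4) already contains {1, 2, 3, 5}.
Removing those from 1–6 leaves {4, 6} as the candidates for r3c4.

4,6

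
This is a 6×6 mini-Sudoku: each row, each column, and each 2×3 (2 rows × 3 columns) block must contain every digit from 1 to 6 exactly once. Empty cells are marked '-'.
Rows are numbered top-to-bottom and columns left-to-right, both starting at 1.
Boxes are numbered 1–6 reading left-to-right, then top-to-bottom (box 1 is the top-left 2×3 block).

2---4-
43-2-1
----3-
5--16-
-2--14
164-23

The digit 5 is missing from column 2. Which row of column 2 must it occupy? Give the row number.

Consider where 5 can go in column 2.
R3C2 is out (box 3 already has a 5).
R4C2 is out (row 4 already has a 5).
So the only cell in column 2 that can hold 5 is R1C2.
That is row 1.

1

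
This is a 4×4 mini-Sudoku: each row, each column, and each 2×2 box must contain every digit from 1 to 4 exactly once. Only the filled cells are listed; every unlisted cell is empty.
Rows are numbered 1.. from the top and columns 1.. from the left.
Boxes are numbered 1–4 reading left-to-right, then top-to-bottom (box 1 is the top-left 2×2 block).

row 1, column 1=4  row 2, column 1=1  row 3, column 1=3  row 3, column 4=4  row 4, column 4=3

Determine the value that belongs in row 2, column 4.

2

Row 2 already contains {1}.
Column 4 already contains {3, 4}.
Its 2×2 block (box 2) already contains {}.
The only value from 1–4 not eliminated is 2, so row 2, column 4 = 2.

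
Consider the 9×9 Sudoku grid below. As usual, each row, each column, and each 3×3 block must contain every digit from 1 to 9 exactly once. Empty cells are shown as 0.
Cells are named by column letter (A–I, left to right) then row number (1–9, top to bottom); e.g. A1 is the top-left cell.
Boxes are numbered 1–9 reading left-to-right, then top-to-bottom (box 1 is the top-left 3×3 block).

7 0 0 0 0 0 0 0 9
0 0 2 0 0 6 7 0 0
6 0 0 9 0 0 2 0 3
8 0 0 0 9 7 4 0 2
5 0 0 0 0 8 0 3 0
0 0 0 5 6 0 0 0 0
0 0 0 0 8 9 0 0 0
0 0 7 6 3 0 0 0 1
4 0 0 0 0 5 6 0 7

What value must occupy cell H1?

Cell H1 itself could take any of {1, 4, 5, 6, 8} by direct elimination.
Consider where 6 can go in box 3.
G1 is out (column G already has a 6).
H2 is out (row 2 already has a 6).
I2 is out (row 2 already has a 6).
H3 is out (row 3 already has a 6).
So the only cell in box 3 that can hold 6 is H1.
Therefore H1 = 6.

6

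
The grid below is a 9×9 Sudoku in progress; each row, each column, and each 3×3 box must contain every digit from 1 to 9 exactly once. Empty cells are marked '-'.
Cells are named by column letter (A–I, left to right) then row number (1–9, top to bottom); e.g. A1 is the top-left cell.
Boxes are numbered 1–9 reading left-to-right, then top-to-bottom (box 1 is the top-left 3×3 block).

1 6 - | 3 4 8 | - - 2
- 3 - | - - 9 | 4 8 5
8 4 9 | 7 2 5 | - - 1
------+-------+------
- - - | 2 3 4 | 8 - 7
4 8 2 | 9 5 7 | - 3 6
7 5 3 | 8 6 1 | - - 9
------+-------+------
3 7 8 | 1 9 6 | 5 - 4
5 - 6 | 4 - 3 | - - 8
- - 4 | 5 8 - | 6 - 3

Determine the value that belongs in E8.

7

Row 8 already contains {3, 4, 5, 6, 8}.
Column E already contains {2, 3, 4, 5, 6, 8, 9}.
Its 3×3 block (box 8) already contains {1, 3, 4, 5, 6, 8, 9}.
The only value from 1–9 not eliminated is 7, so E8 = 7.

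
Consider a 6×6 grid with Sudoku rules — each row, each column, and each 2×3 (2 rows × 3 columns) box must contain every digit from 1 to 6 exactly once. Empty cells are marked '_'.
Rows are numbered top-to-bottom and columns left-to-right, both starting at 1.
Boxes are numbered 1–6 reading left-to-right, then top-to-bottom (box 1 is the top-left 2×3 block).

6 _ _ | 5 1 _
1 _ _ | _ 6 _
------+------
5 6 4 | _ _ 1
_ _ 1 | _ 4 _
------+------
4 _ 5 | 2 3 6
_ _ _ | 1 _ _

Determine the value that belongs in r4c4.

Cell r4c4 itself could take any of {3, 6} by direct elimination.
Consider where 6 can go in box 4.
r3c4 is out (row 3 already has a 6).
r3c5 is out (row 3 already has a 6).
r4c6 is out (column 6 already has a 6).
So the only cell in box 4 that can hold 6 is r4c4.
Therefore r4c4 = 6.

6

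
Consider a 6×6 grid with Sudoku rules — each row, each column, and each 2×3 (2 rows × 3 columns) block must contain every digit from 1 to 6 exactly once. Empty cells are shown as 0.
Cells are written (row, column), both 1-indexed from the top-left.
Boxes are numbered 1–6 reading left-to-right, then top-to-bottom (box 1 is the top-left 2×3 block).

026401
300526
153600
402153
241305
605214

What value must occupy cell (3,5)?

Row 3 already contains {1, 3, 5, 6}.
Column 5 already contains {1, 2, 5}.
Its 2×3 block (box 4) already contains {1, 3, 5, 6}.
The only value from 1–6 not eliminated is 4, so (3,5) = 4.

4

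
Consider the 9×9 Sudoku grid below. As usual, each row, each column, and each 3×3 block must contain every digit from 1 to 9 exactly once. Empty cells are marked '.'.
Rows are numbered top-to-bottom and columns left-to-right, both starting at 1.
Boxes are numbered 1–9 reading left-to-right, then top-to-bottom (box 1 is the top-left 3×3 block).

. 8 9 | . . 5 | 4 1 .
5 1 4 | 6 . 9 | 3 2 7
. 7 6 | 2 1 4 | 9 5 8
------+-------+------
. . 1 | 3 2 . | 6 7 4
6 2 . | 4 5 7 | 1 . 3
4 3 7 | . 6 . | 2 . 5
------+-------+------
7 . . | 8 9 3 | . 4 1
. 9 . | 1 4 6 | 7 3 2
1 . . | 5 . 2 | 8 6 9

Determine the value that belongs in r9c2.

4

Row 9 already contains {1, 2, 5, 6, 8, 9}.
Column 2 already contains {1, 2, 3, 7, 8, 9}.
Its 3×3 block (box 7) already contains {1, 7, 9}.
The only value from 1–9 not eliminated is 4, so r9c2 = 4.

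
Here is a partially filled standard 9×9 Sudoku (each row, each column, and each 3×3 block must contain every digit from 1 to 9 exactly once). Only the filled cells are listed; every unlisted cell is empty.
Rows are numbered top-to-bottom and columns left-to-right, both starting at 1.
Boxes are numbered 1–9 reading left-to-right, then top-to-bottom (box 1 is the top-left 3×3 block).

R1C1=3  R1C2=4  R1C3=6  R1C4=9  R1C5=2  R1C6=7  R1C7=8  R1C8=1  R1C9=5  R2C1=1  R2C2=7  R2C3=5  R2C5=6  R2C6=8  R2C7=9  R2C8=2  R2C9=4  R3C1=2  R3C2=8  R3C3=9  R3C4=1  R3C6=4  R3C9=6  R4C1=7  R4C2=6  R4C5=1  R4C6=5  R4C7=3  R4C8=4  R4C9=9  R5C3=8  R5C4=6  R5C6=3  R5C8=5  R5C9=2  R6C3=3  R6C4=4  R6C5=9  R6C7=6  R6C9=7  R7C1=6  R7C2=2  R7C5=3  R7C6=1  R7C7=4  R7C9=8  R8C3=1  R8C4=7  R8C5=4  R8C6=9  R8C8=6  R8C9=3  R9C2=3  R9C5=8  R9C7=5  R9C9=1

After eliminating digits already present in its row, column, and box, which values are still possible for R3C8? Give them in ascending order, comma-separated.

3,7

Row 3 already contains {1, 2, 4, 6, 8, 9}.
Column 8 already contains {1, 2, 4, 5, 6}.
Its 3×3 block (box 3) already contains {1, 2, 4, 5, 6, 8, 9}.
Removing those from 1–9 leaves {3, 7} as the candidates for R3C8.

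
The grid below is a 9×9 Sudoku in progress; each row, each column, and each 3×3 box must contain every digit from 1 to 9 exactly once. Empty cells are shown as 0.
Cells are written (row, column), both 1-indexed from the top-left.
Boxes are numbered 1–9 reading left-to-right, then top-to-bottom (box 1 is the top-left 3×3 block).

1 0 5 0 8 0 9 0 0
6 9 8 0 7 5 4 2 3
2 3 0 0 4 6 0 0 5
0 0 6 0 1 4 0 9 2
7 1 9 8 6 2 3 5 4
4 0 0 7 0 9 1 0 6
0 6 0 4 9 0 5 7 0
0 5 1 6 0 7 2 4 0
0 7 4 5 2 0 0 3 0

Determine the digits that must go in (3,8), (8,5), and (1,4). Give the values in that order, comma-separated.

1,3,2

For (3,8):
  Consider where 1 can go in box 3.
  (1,8) is out (row 1 already has a 1).
  (1,9) is out (row 1 already has a 1).
  (3,7) is out (column 7 already has a 1).
  So the only cell in box 3 that can hold 1 is (3,8).
  So (3,8) = 1.
For (8,5):
  Row 8 already contains {1, 2, 4, 5, 6, 7}.
  Column 5 already contains {1, 2, 4, 6, 7, 8, 9}.
  Its 3×3 block (box 8) already contains {2, 4, 5, 6, 7, 9}.
  The only value from 1–9 not eliminated is 3, so (8,5) = 3.
For (1,4):
  Consider where 2 can go in row 1.
  (1,2) is out (box 1 already has a 2).
  (1,6) is out (column 6 already has a 2).
  (1,8) is out (column 8 already has a 2).
  (1,9) is out (column 9 already has a 2).
  So the only cell in row 1 that can hold 2 is (1,4).
  So (1,4) = 2.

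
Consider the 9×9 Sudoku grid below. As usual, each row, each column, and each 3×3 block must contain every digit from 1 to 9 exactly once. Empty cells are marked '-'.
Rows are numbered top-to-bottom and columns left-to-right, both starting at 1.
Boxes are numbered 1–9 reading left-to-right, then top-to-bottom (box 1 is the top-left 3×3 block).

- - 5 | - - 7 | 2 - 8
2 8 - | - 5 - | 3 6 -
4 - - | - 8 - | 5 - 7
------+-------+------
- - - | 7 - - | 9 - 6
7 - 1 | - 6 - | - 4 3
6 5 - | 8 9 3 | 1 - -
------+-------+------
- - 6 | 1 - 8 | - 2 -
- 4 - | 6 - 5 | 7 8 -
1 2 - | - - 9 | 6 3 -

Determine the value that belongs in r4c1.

Cell r4c1 itself could take any of {3, 8} by direct elimination.
Consider where 8 can go in column 1.
r1c1 is out (row 1 already has a 8).
r7c1 is out (row 7 already has a 8).
r8c1 is out (row 8 already has a 8).
So the only cell in column 1 that can hold 8 is r4c1.
Therefore r4c1 = 8.

8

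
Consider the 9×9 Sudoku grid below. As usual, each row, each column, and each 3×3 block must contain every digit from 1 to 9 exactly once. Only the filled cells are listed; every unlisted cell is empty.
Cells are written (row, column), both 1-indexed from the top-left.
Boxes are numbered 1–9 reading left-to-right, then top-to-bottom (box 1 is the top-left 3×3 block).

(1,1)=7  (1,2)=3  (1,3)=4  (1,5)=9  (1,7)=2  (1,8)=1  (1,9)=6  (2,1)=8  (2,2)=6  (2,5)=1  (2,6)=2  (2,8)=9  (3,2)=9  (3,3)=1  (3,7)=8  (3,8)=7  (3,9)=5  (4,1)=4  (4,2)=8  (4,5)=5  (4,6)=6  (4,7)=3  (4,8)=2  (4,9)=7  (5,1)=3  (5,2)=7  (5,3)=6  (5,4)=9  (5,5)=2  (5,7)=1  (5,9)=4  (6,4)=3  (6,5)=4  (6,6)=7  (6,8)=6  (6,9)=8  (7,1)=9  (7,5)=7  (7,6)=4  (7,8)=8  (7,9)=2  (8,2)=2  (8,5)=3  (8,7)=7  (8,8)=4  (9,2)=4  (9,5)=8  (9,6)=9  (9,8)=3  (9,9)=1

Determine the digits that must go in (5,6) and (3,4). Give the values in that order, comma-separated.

8,4

For (5,6):
  Row 5 already contains {1, 2, 3, 4, 6, 7, 9}.
  Column 6 already contains {2, 4, 6, 7, 9}.
  Its 3×3 block (box 5) already contains {2, 3, 4, 5, 6, 7, 9}.
  The only value from 1–9 not eliminated is 8, so (5,6) = 8.
For (3,4):
  Consider where 4 can go in row 3.
  (3,1) is out (column 1 already has a 4).
  (3,5) is out (column 5 already has a 4).
  (3,6) is out (column 6 already has a 4).
  So the only cell in row 3 that can hold 4 is (3,4).
  So (3,4) = 4.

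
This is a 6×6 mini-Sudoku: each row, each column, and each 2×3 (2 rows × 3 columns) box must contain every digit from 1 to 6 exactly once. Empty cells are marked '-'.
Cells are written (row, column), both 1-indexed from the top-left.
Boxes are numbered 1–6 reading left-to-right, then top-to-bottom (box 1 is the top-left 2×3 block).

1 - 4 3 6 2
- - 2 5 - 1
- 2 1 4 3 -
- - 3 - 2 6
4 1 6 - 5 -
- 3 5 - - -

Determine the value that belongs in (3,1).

6

Cell (3,1) itself could take any of {5, 6} by direct elimination.
Consider where 6 can go in box 3.
(4,1) is out (row 4 already has a 6).
(4,2) is out (row 4 already has a 6).
So the only cell in box 3 that can hold 6 is (3,1).
Therefore (3,1) = 6.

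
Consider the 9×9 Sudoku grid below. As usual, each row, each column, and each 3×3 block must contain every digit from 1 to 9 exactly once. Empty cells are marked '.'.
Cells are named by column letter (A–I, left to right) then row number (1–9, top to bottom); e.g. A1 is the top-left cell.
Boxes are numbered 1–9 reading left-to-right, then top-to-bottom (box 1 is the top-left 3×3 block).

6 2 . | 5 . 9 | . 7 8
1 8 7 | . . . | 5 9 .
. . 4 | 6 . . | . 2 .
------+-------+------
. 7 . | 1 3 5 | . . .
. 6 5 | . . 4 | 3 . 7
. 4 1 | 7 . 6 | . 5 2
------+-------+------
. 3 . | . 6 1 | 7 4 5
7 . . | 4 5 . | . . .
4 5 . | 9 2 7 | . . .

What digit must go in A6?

Cell A6 itself could take any of {3, 8, 9} by direct elimination.
Consider where 3 can go in row 6.
E6 is out (column E already has a 3).
G6 is out (column G already has a 3).
So the only cell in row 6 that can hold 3 is A6.
Therefore A6 = 3.

3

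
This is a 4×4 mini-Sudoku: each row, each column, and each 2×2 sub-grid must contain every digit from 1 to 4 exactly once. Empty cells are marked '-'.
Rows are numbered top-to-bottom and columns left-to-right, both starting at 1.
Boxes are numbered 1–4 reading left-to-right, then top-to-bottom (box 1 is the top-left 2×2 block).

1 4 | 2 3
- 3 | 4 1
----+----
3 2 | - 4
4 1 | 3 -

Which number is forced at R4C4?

2

Row 4 already contains {1, 3, 4}.
Column 4 already contains {1, 3, 4}.
Its 2×2 block (box 4) already contains {3, 4}.
The only value from 1–4 not eliminated is 2, so R4C4 = 2.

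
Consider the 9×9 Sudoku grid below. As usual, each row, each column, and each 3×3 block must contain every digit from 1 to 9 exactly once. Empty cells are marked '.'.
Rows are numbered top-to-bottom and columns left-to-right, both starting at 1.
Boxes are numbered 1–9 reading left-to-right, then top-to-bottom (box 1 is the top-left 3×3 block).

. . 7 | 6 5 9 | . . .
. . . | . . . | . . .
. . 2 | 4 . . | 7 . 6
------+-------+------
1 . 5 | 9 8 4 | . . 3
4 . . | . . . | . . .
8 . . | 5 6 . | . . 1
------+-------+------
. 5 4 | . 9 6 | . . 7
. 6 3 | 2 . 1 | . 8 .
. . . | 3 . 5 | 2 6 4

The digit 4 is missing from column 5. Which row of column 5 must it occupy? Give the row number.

8

Consider where 4 can go in column 5.
R2C5 is out (box 2 already has a 4).
R3C5 is out (row 3 already has a 4).
R5C5 is out (row 5 already has a 4).
R9C5 is out (row 9 already has a 4).
So the only cell in column 5 that can hold 4 is R8C5.
That is row 8.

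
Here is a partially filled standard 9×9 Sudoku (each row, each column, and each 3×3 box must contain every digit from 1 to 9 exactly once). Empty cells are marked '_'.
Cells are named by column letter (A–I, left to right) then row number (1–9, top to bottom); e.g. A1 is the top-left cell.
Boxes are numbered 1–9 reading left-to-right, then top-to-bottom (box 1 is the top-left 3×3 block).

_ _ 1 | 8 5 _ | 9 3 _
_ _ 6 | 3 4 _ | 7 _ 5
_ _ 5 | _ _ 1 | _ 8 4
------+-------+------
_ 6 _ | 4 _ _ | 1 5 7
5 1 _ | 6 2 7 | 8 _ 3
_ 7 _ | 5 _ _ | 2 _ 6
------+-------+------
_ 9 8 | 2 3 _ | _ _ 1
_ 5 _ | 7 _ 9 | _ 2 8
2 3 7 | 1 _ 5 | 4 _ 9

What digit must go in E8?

Row 8 already contains {2, 5, 7, 8, 9}.
Column E already contains {2, 3, 4, 5}.
Its 3×3 block (box 8) already contains {1, 2, 3, 5, 7, 9}.
The only value from 1–9 not eliminated is 6, so E8 = 6.

6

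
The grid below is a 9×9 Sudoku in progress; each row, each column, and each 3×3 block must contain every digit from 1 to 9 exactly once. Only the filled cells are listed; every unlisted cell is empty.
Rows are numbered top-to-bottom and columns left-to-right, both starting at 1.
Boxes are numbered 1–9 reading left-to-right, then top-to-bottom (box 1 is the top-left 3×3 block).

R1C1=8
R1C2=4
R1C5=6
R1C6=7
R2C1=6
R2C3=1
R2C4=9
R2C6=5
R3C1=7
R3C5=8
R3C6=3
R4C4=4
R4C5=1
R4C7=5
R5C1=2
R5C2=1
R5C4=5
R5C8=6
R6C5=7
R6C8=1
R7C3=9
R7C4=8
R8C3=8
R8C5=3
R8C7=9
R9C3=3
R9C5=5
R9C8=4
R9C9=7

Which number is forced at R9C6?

9

Cell R9C6 itself could take any of {1, 2, 6, 9} by direct elimination.
Consider where 9 can go in box 8.
R7C5 is out (row 7 already has a 9).
R7C6 is out (row 7 already has a 9).
R8C4 is out (row 8 already has a 9).
R8C6 is out (row 8 already has a 9).
R9C4 is out (column 4 already has a 9).
So the only cell in box 8 that can hold 9 is R9C6.
Therefore R9C6 = 9.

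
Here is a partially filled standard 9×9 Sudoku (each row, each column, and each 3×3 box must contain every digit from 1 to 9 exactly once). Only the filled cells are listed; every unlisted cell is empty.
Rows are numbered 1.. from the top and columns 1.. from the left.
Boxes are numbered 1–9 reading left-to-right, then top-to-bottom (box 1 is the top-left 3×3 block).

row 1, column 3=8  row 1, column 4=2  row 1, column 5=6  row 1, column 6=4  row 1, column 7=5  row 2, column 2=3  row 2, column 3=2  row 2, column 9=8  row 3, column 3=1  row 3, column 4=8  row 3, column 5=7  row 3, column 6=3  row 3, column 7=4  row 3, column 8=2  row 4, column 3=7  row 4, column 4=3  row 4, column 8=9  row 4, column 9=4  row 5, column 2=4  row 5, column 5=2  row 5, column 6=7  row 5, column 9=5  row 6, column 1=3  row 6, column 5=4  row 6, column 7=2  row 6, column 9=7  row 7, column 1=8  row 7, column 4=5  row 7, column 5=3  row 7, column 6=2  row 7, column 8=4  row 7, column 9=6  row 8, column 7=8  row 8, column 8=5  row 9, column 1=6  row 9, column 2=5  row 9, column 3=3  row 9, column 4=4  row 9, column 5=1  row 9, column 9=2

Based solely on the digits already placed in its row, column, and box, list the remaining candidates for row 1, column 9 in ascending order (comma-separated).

1,3,9

Row 1 already contains {2, 4, 5, 6, 8}.
Column 9 already contains {2, 4, 5, 6, 7, 8}.
Its 3×3 block (box 3) already contains {2, 4, 5, 8}.
Removing those from 1–9 leaves {1, 3, 9} as the candidates for row 1, column 9.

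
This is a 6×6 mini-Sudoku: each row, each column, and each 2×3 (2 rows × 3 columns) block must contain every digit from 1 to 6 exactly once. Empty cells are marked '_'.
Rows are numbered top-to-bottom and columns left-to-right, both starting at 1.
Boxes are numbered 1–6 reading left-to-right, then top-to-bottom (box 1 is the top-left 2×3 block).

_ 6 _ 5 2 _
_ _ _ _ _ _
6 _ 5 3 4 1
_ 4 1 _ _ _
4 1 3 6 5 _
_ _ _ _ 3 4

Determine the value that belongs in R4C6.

5

Cell R4C6 itself could take any of {2, 5, 6} by direct elimination.
Consider where 5 can go in column 6.
R1C6 is out (row 1 already has a 5).
R2C6 is out (box 2 already has a 5).
R5C6 is out (row 5 already has a 5).
So the only cell in column 6 that can hold 5 is R4C6.
Therefore R4C6 = 5.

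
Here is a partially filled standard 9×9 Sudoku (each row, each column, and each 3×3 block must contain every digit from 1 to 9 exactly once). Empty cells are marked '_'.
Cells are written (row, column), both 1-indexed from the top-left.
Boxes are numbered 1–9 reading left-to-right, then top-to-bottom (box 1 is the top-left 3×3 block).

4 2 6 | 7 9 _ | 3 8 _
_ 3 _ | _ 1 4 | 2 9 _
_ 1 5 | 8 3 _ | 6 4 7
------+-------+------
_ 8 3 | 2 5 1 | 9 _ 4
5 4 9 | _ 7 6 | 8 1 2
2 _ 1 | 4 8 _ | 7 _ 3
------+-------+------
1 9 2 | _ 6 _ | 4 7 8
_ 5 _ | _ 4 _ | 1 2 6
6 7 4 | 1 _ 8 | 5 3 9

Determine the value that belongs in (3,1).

Row 3 already contains {1, 3, 4, 5, 6, 7, 8}.
Column 1 already contains {1, 2, 4, 5, 6}.
Its 3×3 block (box 1) already contains {1, 2, 3, 4, 5, 6}.
The only value from 1–9 not eliminated is 9, so (3,1) = 9.

9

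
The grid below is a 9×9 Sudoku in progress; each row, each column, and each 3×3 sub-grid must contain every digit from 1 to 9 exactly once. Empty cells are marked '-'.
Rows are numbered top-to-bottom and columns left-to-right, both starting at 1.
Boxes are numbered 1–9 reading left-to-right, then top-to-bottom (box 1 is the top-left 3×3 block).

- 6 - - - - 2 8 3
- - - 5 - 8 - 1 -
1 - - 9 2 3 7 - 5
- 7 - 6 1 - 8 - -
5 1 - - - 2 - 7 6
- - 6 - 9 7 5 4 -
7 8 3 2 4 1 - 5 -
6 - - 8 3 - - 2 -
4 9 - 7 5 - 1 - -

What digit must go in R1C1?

9

Row 1 already contains {2, 3, 6, 8}.
Column 1 already contains {1, 4, 5, 6, 7}.
Its 3×3 block (box 1) already contains {1, 6}.
The only value from 1–9 not eliminated is 9, so R1C1 = 9.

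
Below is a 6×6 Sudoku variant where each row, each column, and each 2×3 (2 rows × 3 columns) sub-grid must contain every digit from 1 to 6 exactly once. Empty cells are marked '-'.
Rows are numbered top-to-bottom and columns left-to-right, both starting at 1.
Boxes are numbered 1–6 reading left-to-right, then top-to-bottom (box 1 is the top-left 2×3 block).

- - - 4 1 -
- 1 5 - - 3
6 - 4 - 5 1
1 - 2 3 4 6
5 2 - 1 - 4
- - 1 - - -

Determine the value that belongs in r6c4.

Cell r6c4 itself could take any of {2, 5, 6} by direct elimination.
Consider where 5 can go in column 4.
r2c4 is out (row 2 already has a 5).
r3c4 is out (row 3 already has a 5).
So the only cell in column 4 that can hold 5 is r6c4.
Therefore r6c4 = 5.

5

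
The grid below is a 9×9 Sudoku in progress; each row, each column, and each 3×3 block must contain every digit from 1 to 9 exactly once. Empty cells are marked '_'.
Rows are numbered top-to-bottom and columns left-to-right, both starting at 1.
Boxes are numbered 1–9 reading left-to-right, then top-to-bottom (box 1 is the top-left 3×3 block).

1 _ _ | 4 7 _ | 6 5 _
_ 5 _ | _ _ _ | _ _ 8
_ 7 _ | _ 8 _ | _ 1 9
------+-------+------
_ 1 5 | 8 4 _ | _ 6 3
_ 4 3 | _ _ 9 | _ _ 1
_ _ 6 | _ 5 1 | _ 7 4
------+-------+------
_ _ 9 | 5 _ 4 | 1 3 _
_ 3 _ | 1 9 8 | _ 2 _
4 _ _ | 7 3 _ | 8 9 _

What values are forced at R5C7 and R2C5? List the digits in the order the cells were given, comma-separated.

5,1

For R5C7:
  Consider where 5 can go in row 5.
  R5C1 is out (box 4 already has a 5).
  R5C4 is out (column 4 already has a 5).
  R5C5 is out (column 5 already has a 5).
  R5C8 is out (column 8 already has a 5).
  So the only cell in row 5 that can hold 5 is R5C7.
  So R5C7 = 5.
For R2C5:
  Consider where 1 can go in column 5.
  R5C5 is out (row 5 already has a 1).
  R7C5 is out (row 7 already has a 1).
  So the only cell in column 5 that can hold 1 is R2C5.
  So R2C5 = 1.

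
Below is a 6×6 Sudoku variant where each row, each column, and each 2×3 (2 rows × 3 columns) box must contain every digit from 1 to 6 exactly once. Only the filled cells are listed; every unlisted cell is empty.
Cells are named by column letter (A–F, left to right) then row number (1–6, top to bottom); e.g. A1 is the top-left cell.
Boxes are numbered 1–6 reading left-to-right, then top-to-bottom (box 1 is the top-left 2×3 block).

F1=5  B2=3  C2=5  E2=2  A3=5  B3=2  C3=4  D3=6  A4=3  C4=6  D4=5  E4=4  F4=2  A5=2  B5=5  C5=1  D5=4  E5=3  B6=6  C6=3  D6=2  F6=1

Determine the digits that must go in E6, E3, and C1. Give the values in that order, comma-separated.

For E6:
  Row 6 already contains {1, 2, 3, 6}.
  Column E already contains {2, 3, 4}.
  Its 2×3 block (box 6) already contains {1, 2, 3, 4}.
  The only value from 1–6 not eliminated is 5, so E6 = 5.
For E3:
  Row 3 already contains {2, 4, 5, 6}.
  Column E already contains {2, 3, 4}.
  Its 2×3 block (box 4) already contains {2, 4, 5, 6}.
  The only value from 1–6 not eliminated is 1, so E3 = 1.
For C1:
  Row 1 already contains {5}.
  Column C already contains {1, 3, 4, 5, 6}.
  Its 2×3 block (box 1) already contains {3, 5}.
  The only value from 1–6 not eliminated is 2, so C1 = 2.

5,1,2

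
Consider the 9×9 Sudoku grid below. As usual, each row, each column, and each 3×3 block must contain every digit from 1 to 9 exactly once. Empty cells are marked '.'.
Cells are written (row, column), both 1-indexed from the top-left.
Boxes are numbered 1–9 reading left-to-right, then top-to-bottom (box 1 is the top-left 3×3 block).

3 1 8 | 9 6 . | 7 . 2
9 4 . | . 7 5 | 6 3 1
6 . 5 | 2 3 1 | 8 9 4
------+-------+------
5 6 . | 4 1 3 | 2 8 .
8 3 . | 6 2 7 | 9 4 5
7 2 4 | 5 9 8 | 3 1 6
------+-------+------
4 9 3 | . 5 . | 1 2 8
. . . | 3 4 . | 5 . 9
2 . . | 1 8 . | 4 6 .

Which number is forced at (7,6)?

6

Row 7 already contains {1, 2, 3, 4, 5, 8, 9}.
Column 6 already contains {1, 3, 5, 7, 8}.
Its 3×3 block (box 8) already contains {1, 3, 4, 5, 8}.
The only value from 1–9 not eliminated is 6, so (7,6) = 6.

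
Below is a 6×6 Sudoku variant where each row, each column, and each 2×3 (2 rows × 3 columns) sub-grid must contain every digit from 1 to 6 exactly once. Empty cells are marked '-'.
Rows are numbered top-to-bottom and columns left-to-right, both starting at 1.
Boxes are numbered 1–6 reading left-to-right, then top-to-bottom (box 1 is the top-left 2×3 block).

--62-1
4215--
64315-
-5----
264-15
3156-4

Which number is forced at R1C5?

4

Cell R1C5 itself could take any of {3, 4} by direct elimination.
Consider where 4 can go in row 1.
R1C1 is out (column 1 already has a 4).
R1C2 is out (column 2 already has a 4).
So the only cell in row 1 that can hold 4 is R1C5.
Therefore R1C5 = 4.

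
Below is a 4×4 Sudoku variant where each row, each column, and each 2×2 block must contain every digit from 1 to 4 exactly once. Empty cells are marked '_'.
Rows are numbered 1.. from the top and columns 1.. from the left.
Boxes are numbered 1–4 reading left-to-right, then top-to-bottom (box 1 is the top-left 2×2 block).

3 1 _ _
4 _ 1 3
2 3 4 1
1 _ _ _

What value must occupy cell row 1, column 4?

4

Cell row 1, column 4 itself could take any of {2, 4} by direct elimination.
Consider where 4 can go in box 2.
row 1, column 3 is out (column 3 already has a 4).
So the only cell in box 2 that can hold 4 is row 1, column 4.
Therefore row 1, column 4 = 4.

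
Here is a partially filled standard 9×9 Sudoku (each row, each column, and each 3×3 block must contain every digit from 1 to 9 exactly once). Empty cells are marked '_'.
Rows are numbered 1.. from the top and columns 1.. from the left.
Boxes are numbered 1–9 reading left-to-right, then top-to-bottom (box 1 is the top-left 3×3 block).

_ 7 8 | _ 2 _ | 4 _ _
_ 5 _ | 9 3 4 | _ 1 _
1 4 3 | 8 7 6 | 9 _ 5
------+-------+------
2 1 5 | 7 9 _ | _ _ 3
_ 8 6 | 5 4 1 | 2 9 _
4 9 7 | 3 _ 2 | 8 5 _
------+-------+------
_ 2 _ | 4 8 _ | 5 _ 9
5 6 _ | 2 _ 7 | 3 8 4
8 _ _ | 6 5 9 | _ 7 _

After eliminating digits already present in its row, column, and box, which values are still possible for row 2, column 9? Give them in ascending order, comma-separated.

2,6,7,8

Row 2 already contains {1, 3, 4, 5, 9}.
Column 9 already contains {3, 4, 5, 9}.
Its 3×3 block (box 3) already contains {1, 4, 5, 9}.
Removing those from 1–9 leaves {2, 6, 7, 8} as the candidates for row 2, column 9.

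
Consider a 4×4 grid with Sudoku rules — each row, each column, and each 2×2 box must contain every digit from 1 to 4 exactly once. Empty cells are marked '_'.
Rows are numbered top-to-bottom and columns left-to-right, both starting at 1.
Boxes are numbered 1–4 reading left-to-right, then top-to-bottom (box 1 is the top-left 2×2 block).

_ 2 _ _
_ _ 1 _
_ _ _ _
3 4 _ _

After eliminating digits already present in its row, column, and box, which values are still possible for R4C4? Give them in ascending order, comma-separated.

1,2

Row 4 already contains {3, 4}.
Column 4 already contains {}.
Its 2×2 block (box 4) already contains {}.
Removing those from 1–4 leaves {1, 2} as the candidates for R4C4.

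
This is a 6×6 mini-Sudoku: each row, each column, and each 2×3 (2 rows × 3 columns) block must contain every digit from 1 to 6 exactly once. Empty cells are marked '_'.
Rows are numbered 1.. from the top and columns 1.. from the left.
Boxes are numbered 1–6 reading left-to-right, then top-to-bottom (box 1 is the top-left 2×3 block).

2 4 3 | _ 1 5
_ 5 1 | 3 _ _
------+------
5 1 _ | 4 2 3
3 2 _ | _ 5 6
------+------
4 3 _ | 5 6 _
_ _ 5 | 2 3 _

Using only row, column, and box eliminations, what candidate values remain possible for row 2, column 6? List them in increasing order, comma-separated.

2,4

Row 2 already contains {1, 3, 5}.
Column 6 already contains {3, 5, 6}.
Its 2×3 block (box 2) already contains {1, 3, 5}.
Removing those from 1–6 leaves {2, 4} as the candidates for row 2, column 6.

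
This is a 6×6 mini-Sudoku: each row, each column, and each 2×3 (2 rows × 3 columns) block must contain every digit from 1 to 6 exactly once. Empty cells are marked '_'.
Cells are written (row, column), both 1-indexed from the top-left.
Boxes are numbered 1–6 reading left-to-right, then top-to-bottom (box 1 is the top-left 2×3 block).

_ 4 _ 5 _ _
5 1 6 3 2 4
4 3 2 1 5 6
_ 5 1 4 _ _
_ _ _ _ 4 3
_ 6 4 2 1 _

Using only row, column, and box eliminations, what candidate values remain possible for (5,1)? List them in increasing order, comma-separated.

Row 5 already contains {3, 4}.
Column 1 already contains {4, 5}.
Its 2×3 block (box 5) already contains {4, 6}.
Removing those from 1–6 leaves {1, 2} as the candidates for (5,1).

1,2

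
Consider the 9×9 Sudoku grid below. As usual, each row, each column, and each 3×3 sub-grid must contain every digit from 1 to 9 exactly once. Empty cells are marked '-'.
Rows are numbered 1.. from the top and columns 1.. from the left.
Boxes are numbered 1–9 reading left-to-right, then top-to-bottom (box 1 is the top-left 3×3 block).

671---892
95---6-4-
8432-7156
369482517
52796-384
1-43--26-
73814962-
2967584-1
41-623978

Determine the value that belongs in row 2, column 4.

8

Row 2 already contains {4, 5, 6, 9}.
Column 4 already contains {1, 2, 3, 4, 6, 7, 9}.
Its 3×3 block (box 2) already contains {2, 6, 7}.
The only value from 1–9 not eliminated is 8, so row 2, column 4 = 8.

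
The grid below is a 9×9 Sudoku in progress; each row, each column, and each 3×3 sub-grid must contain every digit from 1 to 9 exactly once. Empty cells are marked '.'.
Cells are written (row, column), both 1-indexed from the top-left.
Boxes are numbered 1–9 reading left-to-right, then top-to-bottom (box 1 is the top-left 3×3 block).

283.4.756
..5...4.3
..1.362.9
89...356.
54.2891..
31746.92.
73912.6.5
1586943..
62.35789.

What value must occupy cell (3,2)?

Row 3 already contains {1, 2, 3, 6, 9}.
Column 2 already contains {1, 2, 3, 4, 5, 8, 9}.
Its 3×3 block (box 1) already contains {1, 2, 3, 5, 8}.
The only value from 1–9 not eliminated is 7, so (3,2) = 7.

7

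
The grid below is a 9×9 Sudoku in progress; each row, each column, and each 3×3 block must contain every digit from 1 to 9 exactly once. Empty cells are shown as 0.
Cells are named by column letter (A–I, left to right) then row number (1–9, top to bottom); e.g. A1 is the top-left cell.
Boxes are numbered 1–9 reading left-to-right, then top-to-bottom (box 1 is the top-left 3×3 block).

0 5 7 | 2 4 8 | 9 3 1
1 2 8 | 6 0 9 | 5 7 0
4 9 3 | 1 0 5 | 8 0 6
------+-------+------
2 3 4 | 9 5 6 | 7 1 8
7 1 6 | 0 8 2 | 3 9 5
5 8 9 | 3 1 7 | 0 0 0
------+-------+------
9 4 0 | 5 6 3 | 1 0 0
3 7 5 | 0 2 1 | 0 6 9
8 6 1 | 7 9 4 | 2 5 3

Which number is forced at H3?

Row 3 already contains {1, 3, 4, 5, 6, 8, 9}.
Column H already contains {1, 3, 5, 6, 7, 9}.
Its 3×3 block (box 3) already contains {1, 3, 5, 6, 7, 8, 9}.
The only value from 1–9 not eliminated is 2, so H3 = 2.

2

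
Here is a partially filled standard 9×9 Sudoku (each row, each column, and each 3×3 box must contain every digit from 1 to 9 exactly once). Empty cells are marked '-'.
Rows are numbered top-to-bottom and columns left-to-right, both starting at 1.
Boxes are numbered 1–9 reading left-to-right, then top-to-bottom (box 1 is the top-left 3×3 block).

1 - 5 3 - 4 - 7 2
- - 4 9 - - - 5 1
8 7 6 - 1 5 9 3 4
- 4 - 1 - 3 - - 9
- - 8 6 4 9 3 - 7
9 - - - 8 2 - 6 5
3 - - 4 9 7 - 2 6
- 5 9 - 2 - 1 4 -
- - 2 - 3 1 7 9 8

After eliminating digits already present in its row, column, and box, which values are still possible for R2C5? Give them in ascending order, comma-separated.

6,7

Row 2 already contains {1, 4, 5, 9}.
Column 5 already contains {1, 2, 3, 4, 8, 9}.
Its 3×3 block (box 2) already contains {1, 3, 4, 5, 9}.
Removing those from 1–9 leaves {6, 7} as the candidates for R2C5.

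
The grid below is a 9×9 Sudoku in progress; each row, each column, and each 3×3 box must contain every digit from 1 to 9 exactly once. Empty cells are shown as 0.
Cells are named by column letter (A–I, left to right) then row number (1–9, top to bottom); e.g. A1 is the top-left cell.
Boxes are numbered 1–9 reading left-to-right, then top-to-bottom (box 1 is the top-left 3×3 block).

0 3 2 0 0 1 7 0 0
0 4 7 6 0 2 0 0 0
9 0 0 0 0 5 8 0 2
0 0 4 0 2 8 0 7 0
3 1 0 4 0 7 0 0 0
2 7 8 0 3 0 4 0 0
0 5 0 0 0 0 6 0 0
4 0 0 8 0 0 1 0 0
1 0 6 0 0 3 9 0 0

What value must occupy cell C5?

5

Cell C5 itself could take any of {5, 9} by direct elimination.
Consider where 5 can go in column C.
C3 is out (row 3 already has a 5).
C7 is out (row 7 already has a 5).
C8 is out (box 7 already has a 5).
So the only cell in column C that can hold 5 is C5.
Therefore C5 = 5.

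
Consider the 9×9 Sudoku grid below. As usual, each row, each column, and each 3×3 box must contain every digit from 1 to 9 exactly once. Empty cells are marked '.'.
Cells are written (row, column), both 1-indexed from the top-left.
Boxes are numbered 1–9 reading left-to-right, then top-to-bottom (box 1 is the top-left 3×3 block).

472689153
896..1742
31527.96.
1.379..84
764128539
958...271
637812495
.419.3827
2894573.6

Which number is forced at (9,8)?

Row 9 already contains {2, 3, 4, 5, 6, 7, 8, 9}.
Column 8 already contains {2, 3, 4, 5, 6, 7, 8, 9}.
Its 3×3 block (box 9) already contains {2, 3, 4, 5, 6, 7, 8, 9}.
The only value from 1–9 not eliminated is 1, so (9,8) = 1.

1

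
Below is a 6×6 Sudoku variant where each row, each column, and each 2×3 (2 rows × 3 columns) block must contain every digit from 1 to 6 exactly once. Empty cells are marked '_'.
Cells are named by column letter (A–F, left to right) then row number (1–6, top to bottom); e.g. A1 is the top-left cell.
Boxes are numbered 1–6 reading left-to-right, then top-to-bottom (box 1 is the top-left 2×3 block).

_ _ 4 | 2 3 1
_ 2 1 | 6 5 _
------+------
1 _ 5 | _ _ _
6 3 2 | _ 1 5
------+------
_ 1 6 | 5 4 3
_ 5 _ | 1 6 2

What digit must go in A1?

5

Row 1 already contains {1, 2, 3, 4}.
Column A already contains {1, 6}.
Its 2×3 block (box 1) already contains {1, 2, 4}.
The only value from 1–6 not eliminated is 5, so A1 = 5.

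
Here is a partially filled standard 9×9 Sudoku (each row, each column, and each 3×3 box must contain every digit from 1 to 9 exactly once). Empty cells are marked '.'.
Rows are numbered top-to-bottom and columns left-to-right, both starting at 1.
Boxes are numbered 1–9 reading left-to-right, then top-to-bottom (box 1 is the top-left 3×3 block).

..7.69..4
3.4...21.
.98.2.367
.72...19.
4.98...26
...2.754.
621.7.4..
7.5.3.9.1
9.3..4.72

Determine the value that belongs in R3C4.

4

Cell R3C4 itself could take any of {1, 4, 5} by direct elimination.
Consider where 4 can go in row 3.
R3C1 is out (column 1 already has a 4).
R3C6 is out (column 6 already has a 4).
So the only cell in row 3 that can hold 4 is R3C4.
Therefore R3C4 = 4.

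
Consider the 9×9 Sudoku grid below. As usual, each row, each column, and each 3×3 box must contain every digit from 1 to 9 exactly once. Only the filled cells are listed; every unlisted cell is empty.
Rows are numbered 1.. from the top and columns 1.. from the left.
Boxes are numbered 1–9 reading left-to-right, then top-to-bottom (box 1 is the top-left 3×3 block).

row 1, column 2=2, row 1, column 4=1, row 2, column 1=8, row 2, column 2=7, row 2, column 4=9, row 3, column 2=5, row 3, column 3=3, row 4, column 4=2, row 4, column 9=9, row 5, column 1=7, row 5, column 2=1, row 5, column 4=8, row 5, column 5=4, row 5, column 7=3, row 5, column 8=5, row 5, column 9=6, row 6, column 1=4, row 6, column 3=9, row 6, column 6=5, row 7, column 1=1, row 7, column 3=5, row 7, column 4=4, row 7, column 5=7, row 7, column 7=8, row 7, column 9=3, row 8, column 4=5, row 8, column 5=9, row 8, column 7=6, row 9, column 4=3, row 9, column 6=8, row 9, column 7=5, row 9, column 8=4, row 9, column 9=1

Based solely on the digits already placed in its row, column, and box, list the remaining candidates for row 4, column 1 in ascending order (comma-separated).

Row 4 already contains {2, 9}.
Column 1 already contains {1, 4, 7, 8}.
Its 3×3 block (box 4) already contains {1, 4, 7, 9}.
Removing those from 1–9 leaves {3, 5, 6} as the candidates for row 4, column 1.

3,5,6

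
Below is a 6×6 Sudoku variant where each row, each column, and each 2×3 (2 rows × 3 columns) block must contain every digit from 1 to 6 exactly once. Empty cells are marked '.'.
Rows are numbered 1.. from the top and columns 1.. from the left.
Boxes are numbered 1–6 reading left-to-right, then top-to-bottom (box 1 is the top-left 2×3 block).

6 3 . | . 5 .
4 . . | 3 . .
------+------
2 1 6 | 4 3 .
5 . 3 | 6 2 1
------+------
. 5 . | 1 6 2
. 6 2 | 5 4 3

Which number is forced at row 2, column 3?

Cell row 2, column 3 itself could take any of {1, 5} by direct elimination.
Consider where 5 can go in box 1.
row 1, column 3 is out (row 1 already has a 5).
row 2, column 2 is out (column 2 already has a 5).
So the only cell in box 1 that can hold 5 is row 2, column 3.
Therefore row 2, column 3 = 5.

5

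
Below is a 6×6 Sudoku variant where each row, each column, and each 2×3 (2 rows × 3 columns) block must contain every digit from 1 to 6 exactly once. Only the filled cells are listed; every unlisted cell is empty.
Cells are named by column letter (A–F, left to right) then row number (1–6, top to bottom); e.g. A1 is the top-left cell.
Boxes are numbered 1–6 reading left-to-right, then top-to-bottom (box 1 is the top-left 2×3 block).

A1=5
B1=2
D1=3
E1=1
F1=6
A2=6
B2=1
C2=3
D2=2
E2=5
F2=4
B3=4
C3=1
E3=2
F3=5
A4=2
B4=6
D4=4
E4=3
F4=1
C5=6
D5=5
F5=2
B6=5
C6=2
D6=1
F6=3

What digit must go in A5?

1

Cell A5 itself could take any of {1, 3, 4} by direct elimination.
Consider where 1 can go in row 5.
B5 is out (column B already has a 1).
E5 is out (column E already has a 1).
So the only cell in row 5 that can hold 1 is A5.
Therefore A5 = 1.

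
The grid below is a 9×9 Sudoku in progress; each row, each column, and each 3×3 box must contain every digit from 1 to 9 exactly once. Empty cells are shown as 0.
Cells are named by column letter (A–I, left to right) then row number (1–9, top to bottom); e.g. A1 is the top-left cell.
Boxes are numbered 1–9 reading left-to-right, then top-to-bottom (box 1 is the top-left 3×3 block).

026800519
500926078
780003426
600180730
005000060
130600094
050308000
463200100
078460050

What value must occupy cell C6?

Cell C6 itself could take any of {2, 7} by direct elimination.
Consider where 7 can go in box 4.
B4 is out (row 4 already has a 7).
C4 is out (row 4 already has a 7).
A5 is out (column A already has a 7).
B5 is out (column B already has a 7).
So the only cell in box 4 that can hold 7 is C6.
Therefore C6 = 7.

7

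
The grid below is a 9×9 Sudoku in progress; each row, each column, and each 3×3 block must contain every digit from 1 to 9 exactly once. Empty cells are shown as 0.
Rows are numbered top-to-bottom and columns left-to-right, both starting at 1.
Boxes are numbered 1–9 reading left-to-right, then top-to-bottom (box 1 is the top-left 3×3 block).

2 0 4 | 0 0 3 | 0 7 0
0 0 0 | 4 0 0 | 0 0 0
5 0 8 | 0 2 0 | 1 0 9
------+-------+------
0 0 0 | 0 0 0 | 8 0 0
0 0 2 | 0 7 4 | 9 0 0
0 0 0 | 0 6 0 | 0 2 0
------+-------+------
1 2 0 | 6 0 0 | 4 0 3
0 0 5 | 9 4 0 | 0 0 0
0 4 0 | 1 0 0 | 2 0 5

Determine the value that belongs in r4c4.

Cell r4c4 itself could take any of {2, 3, 5} by direct elimination.
Consider where 2 can go in column 4.
r1c4 is out (row 1 already has a 2).
r3c4 is out (row 3 already has a 2).
r5c4 is out (row 5 already has a 2).
r6c4 is out (row 6 already has a 2).
So the only cell in column 4 that can hold 2 is r4c4.
Therefore r4c4 = 2.

2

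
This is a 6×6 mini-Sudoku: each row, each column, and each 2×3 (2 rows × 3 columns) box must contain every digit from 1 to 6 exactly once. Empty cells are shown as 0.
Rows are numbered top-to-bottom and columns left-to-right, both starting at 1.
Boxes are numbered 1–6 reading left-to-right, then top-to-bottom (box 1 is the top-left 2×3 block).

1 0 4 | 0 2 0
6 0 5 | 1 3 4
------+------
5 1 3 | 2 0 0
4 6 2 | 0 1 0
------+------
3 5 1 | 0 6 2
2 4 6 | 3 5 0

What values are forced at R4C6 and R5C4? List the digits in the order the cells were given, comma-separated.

3,4

For R4C6:
  Consider where 3 can go in row 4.
  R4C4 is out (column 4 already has a 3).
  So the only cell in row 4 that can hold 3 is R4C6.
  So R4C6 = 3.
For R5C4:
  Row 5 already contains {1, 2, 3, 5, 6}.
  Column 4 already contains {1, 2, 3}.
  Its 2×3 block (box 6) already contains {2, 3, 5, 6}.
  The only value from 1–6 not eliminated is 4, so R5C4 = 4.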